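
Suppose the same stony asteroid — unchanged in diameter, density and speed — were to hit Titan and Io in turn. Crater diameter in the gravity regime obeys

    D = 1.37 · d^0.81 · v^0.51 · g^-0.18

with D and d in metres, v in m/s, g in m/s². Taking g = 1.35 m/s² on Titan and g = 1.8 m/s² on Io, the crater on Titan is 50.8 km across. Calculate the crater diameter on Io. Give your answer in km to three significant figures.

D ≈ 48.2 km

All impactor-dependent factors cancel in the ratio, leaving D_Io/D_Titan = (g_Io/g_Titan)^-0.18.
(1.8/1.35)^-0.18 = 1.333^-0.18 = 0.9496
D_Io = 0.9496 × 50.8 km = 48.2 km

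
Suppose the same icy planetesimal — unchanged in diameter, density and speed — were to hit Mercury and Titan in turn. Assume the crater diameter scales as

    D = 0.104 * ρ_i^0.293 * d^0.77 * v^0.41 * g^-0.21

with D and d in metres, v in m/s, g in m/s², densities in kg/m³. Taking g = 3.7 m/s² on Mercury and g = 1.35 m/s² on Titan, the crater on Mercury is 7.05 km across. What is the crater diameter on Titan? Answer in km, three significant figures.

All impactor-dependent factors cancel in the ratio, leaving D_Titan/D_Mercury = (g_Titan/g_Mercury)^-0.21.
(1.35/3.7)^-0.21 = 0.3649^-0.21 = 1.236
D_Titan = 1.236 × 7.05 km = 8.71 km

D ≈ 8.71 km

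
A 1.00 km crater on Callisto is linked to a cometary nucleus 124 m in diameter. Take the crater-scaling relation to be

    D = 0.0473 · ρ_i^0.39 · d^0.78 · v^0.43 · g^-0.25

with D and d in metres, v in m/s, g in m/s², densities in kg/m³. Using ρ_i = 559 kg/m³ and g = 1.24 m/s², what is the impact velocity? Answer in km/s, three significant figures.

Rearranging for v: v = [D / (0.0473 · 559^0.39 · 124^0.78 · 1.24^-0.25)]^(1/0.43).
D = 1000 m.
559^0.39 = 11.79
124^0.78 = 42.94
1.24^-0.25 = 0.9476
Denominator = 0.0473 × 11.79 × 42.94 × 0.9476 = 22.69
D / 22.69 = 1000 / 22.69 = 44.07
v = 44.07^(1/0.43) = 44.07^2.3256 = 6662 m/s

v ≈ 6.66 km/s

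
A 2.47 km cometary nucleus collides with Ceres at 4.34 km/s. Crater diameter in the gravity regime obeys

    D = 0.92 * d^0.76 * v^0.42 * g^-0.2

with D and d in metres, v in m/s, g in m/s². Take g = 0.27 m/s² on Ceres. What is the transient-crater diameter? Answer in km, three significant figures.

D ≈ 15.3 km

In SI units: d = 2470 m, v = 4340 m/s.
d^0.76 = 2470^0.76 = 378.8
v^0.42 = 4340^0.42 = 33.71
g^-0.2 = 0.27^-0.2 = 1.299
D = 0.92 × 378.8 × 33.71 × 1.299 = 15260 m
   = 15.26 km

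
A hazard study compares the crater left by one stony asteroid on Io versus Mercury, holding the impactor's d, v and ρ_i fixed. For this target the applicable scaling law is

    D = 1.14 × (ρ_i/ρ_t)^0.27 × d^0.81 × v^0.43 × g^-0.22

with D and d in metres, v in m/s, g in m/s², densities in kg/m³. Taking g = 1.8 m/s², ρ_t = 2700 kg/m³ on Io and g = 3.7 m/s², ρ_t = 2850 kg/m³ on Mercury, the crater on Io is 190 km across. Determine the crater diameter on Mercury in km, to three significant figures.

The impactor-only factors (d, v, ρ_i) cancel in the ratio, leaving D_Mercury/D_Io = (g_Mercury/g_Io)^-0.22 · (ρ_t,Io/ρ_t,Mercury)^0.27.
(3.7/1.8)^-0.22 = 2.056^-0.22 = 0.8534
(2700/2850)^0.27 = 0.9474^0.27 = 0.9855
Ratio = 0.8534 × 0.9855 = 0.8410
D_Mercury = 0.8410 × 190 km = 160 km

D ≈ 160 km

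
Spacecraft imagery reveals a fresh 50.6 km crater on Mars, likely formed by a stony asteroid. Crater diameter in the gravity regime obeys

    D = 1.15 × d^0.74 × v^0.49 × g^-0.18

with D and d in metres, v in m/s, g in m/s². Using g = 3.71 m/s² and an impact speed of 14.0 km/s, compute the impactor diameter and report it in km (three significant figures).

d ≈ 4.66 km

Rearranging for d: d = [D / (1.15 · 14000^0.49 · 3.71^-0.18)]^(1/0.74).
D = 50600 m.
14000^0.49 = 107.5
3.71^-0.18 = 0.7898
Denominator = 1.15 × 107.5 × 0.7898 = 97.64
D / 97.64 = 50600 / 97.64 = 518.2
d = 518.2^(1/0.74) = 518.2^1.3514 = 4660 m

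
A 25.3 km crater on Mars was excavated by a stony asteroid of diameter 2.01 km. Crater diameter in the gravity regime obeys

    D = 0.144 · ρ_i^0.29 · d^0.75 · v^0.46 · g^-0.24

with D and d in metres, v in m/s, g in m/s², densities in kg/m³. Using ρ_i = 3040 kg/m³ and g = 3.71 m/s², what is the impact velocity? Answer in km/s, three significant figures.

v ≈ 13.1 km/s

Rearranging for v: v = [D / (0.144 · 3040^0.29 · 2010^0.75 · 3.71^-0.24)]^(1/0.46).
D = 25300 m.
3040^0.29 = 10.23
2010^0.75 = 300.2
3.71^-0.24 = 0.7300
Denominator = 0.144 × 10.23 × 300.2 × 0.7300 = 322.8
D / 322.8 = 25300 / 322.8 = 78.38
v = 78.38^(1/0.46) = 78.38^2.1739 = 13116 m/s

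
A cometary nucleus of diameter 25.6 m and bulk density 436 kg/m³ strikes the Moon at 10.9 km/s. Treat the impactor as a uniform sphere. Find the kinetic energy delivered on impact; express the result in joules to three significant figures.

E ≈ 2.28 × 10^14 J

v = 10900 m/s.
Mass m = (π/6) ρ d³ = (π/6) × 436 × (25.6)³ = 3.830 × 10^6 kg
E = ½ m v² = 0.5 × 3.830 × 10^6 × (10900)² = 2.275 × 10^14 J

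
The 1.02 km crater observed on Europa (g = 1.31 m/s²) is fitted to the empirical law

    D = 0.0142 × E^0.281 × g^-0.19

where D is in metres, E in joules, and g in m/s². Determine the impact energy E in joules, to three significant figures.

E ≈ 2.30 × 10^17 J

Rearranging: E = [D / (0.0142 · g^-0.19)]^(1/0.281).
D = 1020 m.
g^-0.19 = 1.31^-0.19 = 0.9500
D / (0.0142 × 0.9500) = 1020 / (0.01349) = 7.561 × 10^4
E = (7.561 × 10^4)^3.5587 = 2.298 × 10^17 J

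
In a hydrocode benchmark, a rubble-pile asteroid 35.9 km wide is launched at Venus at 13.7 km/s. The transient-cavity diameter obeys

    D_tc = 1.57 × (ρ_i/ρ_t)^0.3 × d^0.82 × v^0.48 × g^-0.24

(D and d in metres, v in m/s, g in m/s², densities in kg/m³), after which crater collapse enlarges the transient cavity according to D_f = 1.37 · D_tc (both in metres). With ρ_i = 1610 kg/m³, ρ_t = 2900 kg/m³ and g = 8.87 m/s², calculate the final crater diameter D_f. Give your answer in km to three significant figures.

D_f ≈ 561 km

In SI: d = 35900 m, v = 13700 m/s.
(ρ_i/ρ_t)^0.3 = (1610/2900)^0.3 = 0.8382
d^0.82 = 35900^0.82 = 5435
v^0.48 = 13700^0.48 = 96.74
g^-0.24 = 8.87^-0.24 = 0.5922
D_tc = 1.57 × 0.8382 × 5435 × 96.74 × 0.5922 = 4.098 × 10^5 m
D_f = 1.37 × 4.098 × 10^5 = 5.614 × 10^5 m
     = 561.4 km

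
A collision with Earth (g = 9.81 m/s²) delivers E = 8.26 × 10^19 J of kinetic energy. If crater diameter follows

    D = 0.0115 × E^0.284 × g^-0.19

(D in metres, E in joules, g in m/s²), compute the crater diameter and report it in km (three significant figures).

E^0.284 = (8.26 × 10^19)^0.284 = 4.533 × 10^5
g^-0.19 = 9.81^-0.19 = 0.6480
D = 0.0115 × 4.533 × 10^5 × 0.6480 = 3378 m
   = 3.378 km

D ≈ 3.38 km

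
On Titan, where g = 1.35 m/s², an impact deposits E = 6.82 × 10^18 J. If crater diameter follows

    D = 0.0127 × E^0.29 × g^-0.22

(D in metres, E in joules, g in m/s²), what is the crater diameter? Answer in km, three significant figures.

D ≈ 3.44 km

E^0.29 = (6.82 × 10^18)^0.29 = 2.896 × 10^5
g^-0.22 = 1.35^-0.22 = 0.9361
D = 0.0127 × 2.896 × 10^5 × 0.9361 = 3443 m
   = 3.443 km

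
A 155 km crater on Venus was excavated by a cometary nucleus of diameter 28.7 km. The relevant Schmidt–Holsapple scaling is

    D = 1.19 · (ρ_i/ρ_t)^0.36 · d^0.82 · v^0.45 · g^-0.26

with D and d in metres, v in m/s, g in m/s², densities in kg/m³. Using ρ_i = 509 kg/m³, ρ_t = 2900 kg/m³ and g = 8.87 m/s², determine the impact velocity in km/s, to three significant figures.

v ≈ 24.8 km/s

Rearranging for v: v = [D / (1.19 · (509/2900)^0.36 · 28700^0.82 · 8.87^-0.26)]^(1/0.45).
D = 155000 m.
(509/2900)^0.36 = 0.5345
28700^0.82 = 4523
8.87^-0.26 = 0.5669
Denominator = 1.19 × 0.5345 × 4523 × 0.5669 = 1631
D / 1631 = 155000 / 1631 = 95.03
v = 95.03^(1/0.45) = 95.03^2.2222 = 24843 m/s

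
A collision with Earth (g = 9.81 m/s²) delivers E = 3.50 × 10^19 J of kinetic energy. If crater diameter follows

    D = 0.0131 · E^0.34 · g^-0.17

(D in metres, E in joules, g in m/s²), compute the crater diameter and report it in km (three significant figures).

E^0.34 = (3.50 × 10^19)^0.34 = 4.416 × 10^6
g^-0.17 = 9.81^-0.17 = 0.6783
D = 0.0131 × 4.416 × 10^6 × 0.6783 = 39239 m
   = 39.24 km

D ≈ 39.2 km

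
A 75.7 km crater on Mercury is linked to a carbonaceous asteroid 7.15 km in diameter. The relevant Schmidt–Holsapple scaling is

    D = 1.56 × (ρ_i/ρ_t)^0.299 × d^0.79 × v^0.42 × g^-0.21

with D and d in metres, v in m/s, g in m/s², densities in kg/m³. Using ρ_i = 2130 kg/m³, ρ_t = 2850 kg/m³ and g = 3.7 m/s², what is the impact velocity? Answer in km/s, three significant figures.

Rearranging for v: v = [D / (1.56 · (2130/2850)^0.299 · 7150^0.79 · 3.7^-0.21)]^(1/0.42).
D = 75700 m.
(2130/2850)^0.299 = 0.9166
7150^0.79 = 1109
3.7^-0.21 = 0.7598
Denominator = 1.56 × 0.9166 × 1109 × 0.7598 = 1205
D / 1205 = 75700 / 1205 = 62.82
v = 62.82^(1/0.42) = 62.82^2.381 = 19110 m/s

v ≈ 19.1 km/s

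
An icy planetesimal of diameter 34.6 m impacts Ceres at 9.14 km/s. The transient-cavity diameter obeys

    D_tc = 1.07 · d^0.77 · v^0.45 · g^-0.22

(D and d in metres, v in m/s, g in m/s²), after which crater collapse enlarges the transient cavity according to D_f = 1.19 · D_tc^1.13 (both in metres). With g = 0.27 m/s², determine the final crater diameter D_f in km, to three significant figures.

D_f ≈ 4.01 km

v = 9140 m/s.
d^0.77 = 34.6^0.77 = 15.31
v^0.45 = 9140^0.45 = 60.59
g^-0.22 = 0.27^-0.22 = 1.334
D_tc = 1.07 × 15.31 × 60.59 × 1.334 = 1324 m
D_f = 1.19 × (1324)^1.13 = 4011 m
     = 4.011 km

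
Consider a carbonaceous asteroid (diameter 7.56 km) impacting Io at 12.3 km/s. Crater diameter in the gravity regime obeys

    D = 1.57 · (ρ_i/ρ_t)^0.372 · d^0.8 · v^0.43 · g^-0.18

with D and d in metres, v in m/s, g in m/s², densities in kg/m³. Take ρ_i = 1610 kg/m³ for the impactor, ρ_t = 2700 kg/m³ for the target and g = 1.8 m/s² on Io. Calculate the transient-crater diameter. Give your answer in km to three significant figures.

D ≈ 84.7 km

In SI units: d = 7560 m, v = 12300 m/s.
(ρ_i/ρ_t)^0.372 = (1610/2700)^0.372 = 0.8250
d^0.8 = 7560^0.8 = 1267
v^0.43 = 12300^0.43 = 57.37
g^-0.18 = 1.8^-0.18 = 0.8996
D = 1.57 × 0.8250 × 1267 × 57.37 × 0.8996 = 84696 m
   = 84.70 km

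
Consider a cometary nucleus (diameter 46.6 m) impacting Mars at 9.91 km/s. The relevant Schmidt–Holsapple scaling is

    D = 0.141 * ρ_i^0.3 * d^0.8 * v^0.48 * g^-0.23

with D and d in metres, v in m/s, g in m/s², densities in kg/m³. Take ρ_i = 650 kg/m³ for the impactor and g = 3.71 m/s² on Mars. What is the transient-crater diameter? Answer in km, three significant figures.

D ≈ 1.30 km

In SI units: v = 9910 m/s.
ρ_i^0.3 = 650^0.3 = 6.980
d^0.8 = 46.6^0.8 = 21.61
v^0.48 = 9910^0.48 = 82.82
g^-0.23 = 3.71^-0.23 = 0.7397
D = 0.141 × 6.980 × 21.61 × 82.82 × 0.7397 = 1303 m
   = 1.303 km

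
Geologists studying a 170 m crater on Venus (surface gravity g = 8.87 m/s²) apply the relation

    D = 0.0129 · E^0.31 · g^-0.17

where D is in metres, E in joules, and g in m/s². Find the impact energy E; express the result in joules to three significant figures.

E ≈ 6.45 × 10^13 J

Rearranging: E = [D / (0.0129 · g^-0.17)]^(1/0.31).
g^-0.17 = 8.87^-0.17 = 0.6900
D / (0.0129 × 0.6900) = 170 / (8.901 × 10^-3) = 1.910 × 10^4
E = (1.910 × 10^4)^3.2258 = 6.453 × 10^13 J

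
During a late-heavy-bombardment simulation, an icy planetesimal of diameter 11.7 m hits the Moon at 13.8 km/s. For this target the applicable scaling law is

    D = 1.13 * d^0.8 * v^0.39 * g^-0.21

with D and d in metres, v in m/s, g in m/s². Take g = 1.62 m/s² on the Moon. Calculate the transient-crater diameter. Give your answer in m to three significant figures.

In SI units: v = 13800 m/s.
d^0.8 = 11.7^0.8 = 7.154
v^0.39 = 13800^0.39 = 41.17
g^-0.21 = 1.62^-0.21 = 0.9037
D = 1.13 × 7.154 × 41.17 × 0.9037 = 300.8 m

D ≈ 301 m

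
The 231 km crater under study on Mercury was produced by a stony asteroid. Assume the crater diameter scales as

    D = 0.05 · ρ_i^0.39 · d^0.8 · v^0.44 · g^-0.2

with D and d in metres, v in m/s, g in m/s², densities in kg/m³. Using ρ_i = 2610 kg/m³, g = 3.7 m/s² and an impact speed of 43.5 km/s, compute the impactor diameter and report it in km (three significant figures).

d ≈ 18.0 km

Rearranging for d: d = [D / (0.05 · 2610^0.39 · 43500^0.44 · 3.7^-0.2)]^(1/0.8).
D = 231000 m.
2610^0.39 = 21.50
43500^0.44 = 109.9
3.7^-0.2 = 0.7698
Denominator = 0.05 × 21.50 × 109.9 × 0.7698 = 90.95
D / 90.95 = 231000 / 90.95 = 2540
d = 2540^(1/0.8) = 2540^1.25 = 18032 m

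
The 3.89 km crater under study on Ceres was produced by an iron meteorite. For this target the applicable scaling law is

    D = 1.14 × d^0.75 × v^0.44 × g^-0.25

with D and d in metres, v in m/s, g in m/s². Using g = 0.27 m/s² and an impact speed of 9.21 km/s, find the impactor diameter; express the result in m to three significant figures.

Rearranging for d: d = [D / (1.14 · 9210^0.44 · 0.27^-0.25)]^(1/0.75).
D = 3890 m.
9210^0.44 = 55.50
0.27^-0.25 = 1.387
Denominator = 1.14 × 55.50 × 1.387 = 87.76
D / 87.76 = 3890 / 87.76 = 44.33
d = 44.33^(1/0.75) = 44.33^1.3333 = 156.9 m

d ≈ 157 m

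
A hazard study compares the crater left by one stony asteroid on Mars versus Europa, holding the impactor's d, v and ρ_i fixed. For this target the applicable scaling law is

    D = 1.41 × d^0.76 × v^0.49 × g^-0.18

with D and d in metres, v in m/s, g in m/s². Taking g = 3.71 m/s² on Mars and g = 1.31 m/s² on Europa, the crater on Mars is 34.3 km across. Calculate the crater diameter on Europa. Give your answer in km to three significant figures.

All impactor-dependent factors cancel in the ratio, leaving D_Europa/D_Mars = (g_Europa/g_Mars)^-0.18.
(1.31/3.71)^-0.18 = 0.3531^-0.18 = 1.206
D_Europa = 1.206 × 34.3 km = 41.4 km

D ≈ 41.4 km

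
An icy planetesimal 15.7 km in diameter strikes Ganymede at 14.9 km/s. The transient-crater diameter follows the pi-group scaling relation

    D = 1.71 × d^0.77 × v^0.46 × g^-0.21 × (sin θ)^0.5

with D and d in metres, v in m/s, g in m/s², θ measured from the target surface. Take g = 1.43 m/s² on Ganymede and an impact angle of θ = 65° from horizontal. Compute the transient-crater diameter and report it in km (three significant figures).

In SI units: d = 15700 m, v = 14900 m/s.
d^0.77 = 15700^0.77 = 1702
v^0.46 = 14900^0.46 = 83.11
g^-0.21 = 1.43^-0.21 = 0.9276
(sin 65°)^0.5 = 0.9063^0.5 = 0.9520
D = 1.71 × 1702 × 83.11 × 0.9276 × 0.9520 = 2.136 × 10^5 m
   = 213.6 km

D ≈ 214 km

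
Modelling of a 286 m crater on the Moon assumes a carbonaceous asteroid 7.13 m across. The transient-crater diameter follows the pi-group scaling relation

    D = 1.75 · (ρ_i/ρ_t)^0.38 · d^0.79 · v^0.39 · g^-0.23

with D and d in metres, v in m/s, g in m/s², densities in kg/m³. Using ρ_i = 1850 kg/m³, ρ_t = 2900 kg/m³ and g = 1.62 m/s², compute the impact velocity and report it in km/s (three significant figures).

Rearranging for v: v = [D / (1.75 · (1850/2900)^0.38 · 7.13^0.79 · 1.62^-0.23)]^(1/0.39).
(1850/2900)^0.38 = 0.8430
7.13^0.79 = 4.720
1.62^-0.23 = 0.8950
Denominator = 1.75 × 0.8430 × 4.720 × 0.8950 = 6.232
D / 6.232 = 286 / 6.232 = 45.89
v = 45.89^(1/0.39) = 45.89^2.5641 = 18231 m/s

v ≈ 18.2 km/s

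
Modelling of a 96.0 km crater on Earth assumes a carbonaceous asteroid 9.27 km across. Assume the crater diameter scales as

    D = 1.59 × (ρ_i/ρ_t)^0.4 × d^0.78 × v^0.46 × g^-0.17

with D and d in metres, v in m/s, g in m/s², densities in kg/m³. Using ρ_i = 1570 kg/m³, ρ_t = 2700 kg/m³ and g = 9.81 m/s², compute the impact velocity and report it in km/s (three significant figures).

v ≈ 17.3 km/s

Rearranging for v: v = [D / (1.59 · (1570/2700)^0.4 · 9270^0.78 · 9.81^-0.17)]^(1/0.46).
D = 96000 m.
(1570/2700)^0.4 = 0.8050
9270^0.78 = 1243
9.81^-0.17 = 0.6783
Denominator = 1.59 × 0.8050 × 1243 × 0.6783 = 1079
D / 1079 = 96000 / 1079 = 88.97
v = 88.97^(1/0.46) = 88.97^2.1739 = 17277 m/s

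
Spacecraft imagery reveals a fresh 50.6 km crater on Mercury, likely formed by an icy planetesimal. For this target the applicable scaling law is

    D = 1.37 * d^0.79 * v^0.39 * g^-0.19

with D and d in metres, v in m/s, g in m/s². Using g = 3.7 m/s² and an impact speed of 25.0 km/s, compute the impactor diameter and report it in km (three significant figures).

Rearranging for d: d = [D / (1.37 · 25000^0.39 · 3.7^-0.19)]^(1/0.79).
D = 50600 m.
25000^0.39 = 51.90
3.7^-0.19 = 0.7799
Denominator = 1.37 × 51.90 × 0.7799 = 55.45
D / 55.45 = 50600 / 55.45 = 912.5
d = 912.5^(1/0.79) = 912.5^1.2658 = 5586 m

d ≈ 5.59 km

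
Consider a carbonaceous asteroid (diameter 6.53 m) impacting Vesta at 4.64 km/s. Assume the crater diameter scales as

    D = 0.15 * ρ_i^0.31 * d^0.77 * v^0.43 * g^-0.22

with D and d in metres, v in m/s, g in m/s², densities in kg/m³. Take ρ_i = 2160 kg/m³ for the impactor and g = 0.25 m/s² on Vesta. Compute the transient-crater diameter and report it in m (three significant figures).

D ≈ 352 m

In SI units: v = 4640 m/s.
ρ_i^0.31 = 2160^0.31 = 10.81
d^0.77 = 6.53^0.77 = 4.241
v^0.43 = 4640^0.43 = 37.72
g^-0.22 = 0.25^-0.22 = 1.357
D = 0.15 × 10.81 × 4.241 × 37.72 × 1.357 = 352.0 m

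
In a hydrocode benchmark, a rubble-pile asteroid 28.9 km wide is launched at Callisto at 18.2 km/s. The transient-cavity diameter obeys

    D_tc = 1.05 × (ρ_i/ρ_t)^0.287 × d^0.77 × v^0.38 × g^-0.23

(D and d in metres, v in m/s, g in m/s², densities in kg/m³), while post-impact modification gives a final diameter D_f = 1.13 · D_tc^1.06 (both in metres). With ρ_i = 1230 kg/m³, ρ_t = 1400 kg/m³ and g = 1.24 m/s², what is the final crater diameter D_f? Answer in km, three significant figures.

D_f ≈ 247 km

In SI: d = 28900 m, v = 18200 m/s.
(ρ_i/ρ_t)^0.287 = (1230/1400)^0.287 = 0.9635
d^0.77 = 28900^0.77 = 2722
v^0.38 = 18200^0.38 = 41.57
g^-0.23 = 1.24^-0.23 = 0.9517
D_tc = 1.05 × 0.9635 × 2722 × 41.57 × 0.9517 = 1.089 × 10^5 m
D_f = 1.13 × (1.089 × 10^5)^1.06 = 2.468 × 10^5 m
     = 246.8 km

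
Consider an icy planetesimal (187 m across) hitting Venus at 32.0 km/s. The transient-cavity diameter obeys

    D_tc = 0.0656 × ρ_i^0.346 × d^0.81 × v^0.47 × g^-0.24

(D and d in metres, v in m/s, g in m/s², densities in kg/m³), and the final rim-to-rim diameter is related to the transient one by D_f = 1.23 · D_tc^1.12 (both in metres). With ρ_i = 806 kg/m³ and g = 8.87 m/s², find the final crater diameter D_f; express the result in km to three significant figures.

D_f ≈ 11.7 km

v = 32000 m/s.
ρ_i^0.346 = 806^0.346 = 10.13
d^0.81 = 187^0.81 = 69.21
v^0.47 = 32000^0.47 = 131.0
g^-0.24 = 8.87^-0.24 = 0.5922
D_tc = 0.0656 × 10.13 × 69.21 × 131.0 × 0.5922 = 3568 m
D_f = 1.23 × (3568)^1.12 = 11712 m
     = 11.71 km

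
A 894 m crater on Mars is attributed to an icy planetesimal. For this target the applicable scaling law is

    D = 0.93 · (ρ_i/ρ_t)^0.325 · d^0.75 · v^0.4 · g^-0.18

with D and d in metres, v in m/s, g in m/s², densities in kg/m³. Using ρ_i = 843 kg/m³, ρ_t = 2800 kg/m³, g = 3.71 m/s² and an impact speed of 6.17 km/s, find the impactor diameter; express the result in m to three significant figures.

Rearranging for d: d = [D / (0.93 · (843/2800)^0.325 · 6170^0.4 · 3.71^-0.18)]^(1/0.75).
(843/2800)^0.325 = 0.6770
6170^0.4 = 32.82
3.71^-0.18 = 0.7898
Denominator = 0.93 × 0.6770 × 32.82 × 0.7898 = 16.32
D / 16.32 = 894 / 16.32 = 54.78
d = 54.78^(1/0.75) = 54.78^1.3333 = 208.0 m

d ≈ 208 m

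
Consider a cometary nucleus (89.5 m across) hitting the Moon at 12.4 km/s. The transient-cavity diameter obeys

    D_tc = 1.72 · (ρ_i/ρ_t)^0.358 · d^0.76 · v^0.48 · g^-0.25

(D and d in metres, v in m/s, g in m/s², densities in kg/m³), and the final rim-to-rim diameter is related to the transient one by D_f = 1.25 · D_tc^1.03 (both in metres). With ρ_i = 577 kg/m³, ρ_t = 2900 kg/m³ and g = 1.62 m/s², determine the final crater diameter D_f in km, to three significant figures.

v = 12400 m/s.
(ρ_i/ρ_t)^0.358 = (577/2900)^0.358 = 0.5610
d^0.76 = 89.5^0.76 = 30.44
v^0.48 = 12400^0.48 = 92.22
g^-0.25 = 1.62^-0.25 = 0.8864
D_tc = 1.72 × 0.5610 × 30.44 × 92.22 × 0.8864 = 2401 m
D_f = 1.25 × (2401)^1.03 = 3791 m
     = 3.791 km

D_f ≈ 3.79 km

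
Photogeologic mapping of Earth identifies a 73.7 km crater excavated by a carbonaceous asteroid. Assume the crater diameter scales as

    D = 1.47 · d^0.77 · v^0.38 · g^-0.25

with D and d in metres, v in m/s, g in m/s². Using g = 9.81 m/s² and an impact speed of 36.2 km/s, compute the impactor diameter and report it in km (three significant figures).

Rearranging for d: d = [D / (1.47 · 36200^0.38 · 9.81^-0.25)]^(1/0.77).
D = 73700 m.
36200^0.38 = 53.99
9.81^-0.25 = 0.5650
Denominator = 1.47 × 53.99 × 0.5650 = 44.84
D / 44.84 = 73700 / 44.84 = 1644
d = 1644^(1/0.77) = 1644^1.2987 = 15014 m

d ≈ 15.0 km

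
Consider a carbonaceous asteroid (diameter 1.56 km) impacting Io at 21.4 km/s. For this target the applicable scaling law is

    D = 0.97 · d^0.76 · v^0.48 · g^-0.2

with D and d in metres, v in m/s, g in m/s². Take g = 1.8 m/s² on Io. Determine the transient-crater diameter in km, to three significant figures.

D ≈ 27.6 km

In SI units: d = 1560 m, v = 21400 m/s.
d^0.76 = 1560^0.76 = 267.2
v^0.48 = 21400^0.48 = 119.8
g^-0.2 = 1.8^-0.2 = 0.8891
D = 0.97 × 267.2 × 119.8 × 0.8891 = 27607 m
   = 27.61 km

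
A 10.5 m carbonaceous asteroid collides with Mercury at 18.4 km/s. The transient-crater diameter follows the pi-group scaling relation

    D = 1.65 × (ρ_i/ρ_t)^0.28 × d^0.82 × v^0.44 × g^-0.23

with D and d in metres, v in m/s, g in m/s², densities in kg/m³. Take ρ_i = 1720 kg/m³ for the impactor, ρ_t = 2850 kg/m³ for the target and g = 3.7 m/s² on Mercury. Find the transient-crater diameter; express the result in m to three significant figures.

In SI units: v = 18400 m/s.
(ρ_i/ρ_t)^0.28 = (1720/2850)^0.28 = 0.8681
d^0.82 = 10.5^0.82 = 6.877
v^0.44 = 18400^0.44 = 75.25
g^-0.23 = 3.7^-0.23 = 0.7401
D = 1.65 × 0.8681 × 6.877 × 75.25 × 0.7401 = 548.6 m

D ≈ 549 m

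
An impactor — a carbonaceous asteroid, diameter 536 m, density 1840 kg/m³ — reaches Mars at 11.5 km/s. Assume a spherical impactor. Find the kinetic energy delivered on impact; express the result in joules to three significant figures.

v = 11500 m/s.
Mass m = (π/6) ρ d³ = (π/6) × 1840 × (536)³ = 1.484 × 10^11 kg
E = ½ m v² = 0.5 × 1.484 × 10^11 × (11500)² = 9.813 × 10^18 J

E ≈ 9.81 × 10^18 J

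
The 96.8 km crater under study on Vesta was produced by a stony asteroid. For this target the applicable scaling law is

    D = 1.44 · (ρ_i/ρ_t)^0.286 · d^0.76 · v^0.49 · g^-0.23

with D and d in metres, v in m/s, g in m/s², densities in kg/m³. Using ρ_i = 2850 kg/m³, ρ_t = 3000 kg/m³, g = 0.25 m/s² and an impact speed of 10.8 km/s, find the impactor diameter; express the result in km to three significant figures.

d ≈ 3.78 km

Rearranging for d: d = [D / (1.44 · (2850/3000)^0.286 · 10800^0.49 · 0.25^-0.23)]^(1/0.76).
D = 96800 m.
(2850/3000)^0.286 = 0.9854
10800^0.49 = 94.71
0.25^-0.23 = 1.376
Denominator = 1.44 × 0.9854 × 94.71 × 1.376 = 184.9
D / 184.9 = 96800 / 184.9 = 523.5
d = 523.5^(1/0.76) = 523.5^1.3158 = 3781 m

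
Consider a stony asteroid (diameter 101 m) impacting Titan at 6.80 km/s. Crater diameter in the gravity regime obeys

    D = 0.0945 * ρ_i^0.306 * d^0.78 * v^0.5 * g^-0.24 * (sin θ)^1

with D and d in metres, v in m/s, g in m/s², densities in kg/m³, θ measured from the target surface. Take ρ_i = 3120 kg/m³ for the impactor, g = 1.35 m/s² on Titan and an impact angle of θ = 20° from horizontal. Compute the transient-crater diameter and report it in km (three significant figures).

D ≈ 1.06 km

In SI units: v = 6800 m/s.
ρ_i^0.306 = 3120^0.306 = 11.73
d^0.78 = 101^0.78 = 36.59
v^0.5 = 6800^0.5 = 82.46
g^-0.24 = 1.35^-0.24 = 0.9305
(sin 20°)^1 = 0.3420^1 = 0.3420
D = 0.0945 × 11.73 × 36.59 × 82.46 × 0.9305 × 0.3420 = 1064 m
   = 1.064 km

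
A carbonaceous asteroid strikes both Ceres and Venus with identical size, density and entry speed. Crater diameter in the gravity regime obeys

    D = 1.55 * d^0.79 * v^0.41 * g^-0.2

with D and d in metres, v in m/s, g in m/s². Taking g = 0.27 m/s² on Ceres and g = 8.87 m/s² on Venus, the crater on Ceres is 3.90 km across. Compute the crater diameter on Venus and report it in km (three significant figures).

All impactor-dependent factors cancel in the ratio, leaving D_Venus/D_Ceres = (g_Venus/g_Ceres)^-0.2.
(8.87/0.27)^-0.2 = 32.85^-0.2 = 0.4974
D_Venus = 0.4974 × 3.90 km = 1.94 km

D ≈ 1.94 km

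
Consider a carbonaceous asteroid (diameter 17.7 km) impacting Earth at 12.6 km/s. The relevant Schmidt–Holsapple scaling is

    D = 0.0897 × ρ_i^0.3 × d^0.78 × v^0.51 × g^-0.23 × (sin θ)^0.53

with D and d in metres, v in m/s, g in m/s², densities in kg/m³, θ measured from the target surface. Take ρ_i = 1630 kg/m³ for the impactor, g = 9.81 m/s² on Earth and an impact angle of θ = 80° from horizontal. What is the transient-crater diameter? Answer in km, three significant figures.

D ≈ 123 km

In SI units: d = 17700 m, v = 12600 m/s.
ρ_i^0.3 = 1630^0.3 = 9.197
d^0.78 = 17700^0.78 = 2058
v^0.51 = 12600^0.51 = 123.4
g^-0.23 = 9.81^-0.23 = 0.5914
(sin 80°)^0.53 = 0.9848^0.53 = 0.9919
D = 0.0897 × 9.197 × 2058 × 123.4 × 0.5914 × 0.9919 = 1.229 × 10^5 m
   = 122.9 km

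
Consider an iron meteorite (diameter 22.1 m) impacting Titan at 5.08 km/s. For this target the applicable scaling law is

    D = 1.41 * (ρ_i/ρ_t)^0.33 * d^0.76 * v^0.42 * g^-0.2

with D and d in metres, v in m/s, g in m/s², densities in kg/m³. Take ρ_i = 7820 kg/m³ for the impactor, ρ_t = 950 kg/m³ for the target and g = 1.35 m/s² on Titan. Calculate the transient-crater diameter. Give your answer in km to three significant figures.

D ≈ 1.01 km

In SI units: v = 5080 m/s.
(ρ_i/ρ_t)^0.33 = (7820/950)^0.33 = 2.005
d^0.76 = 22.1^0.76 = 10.51
v^0.42 = 5080^0.42 = 36.01
g^-0.2 = 1.35^-0.2 = 0.9417
D = 1.41 × 2.005 × 10.51 × 36.01 × 0.9417 = 1008 m
   = 1.008 km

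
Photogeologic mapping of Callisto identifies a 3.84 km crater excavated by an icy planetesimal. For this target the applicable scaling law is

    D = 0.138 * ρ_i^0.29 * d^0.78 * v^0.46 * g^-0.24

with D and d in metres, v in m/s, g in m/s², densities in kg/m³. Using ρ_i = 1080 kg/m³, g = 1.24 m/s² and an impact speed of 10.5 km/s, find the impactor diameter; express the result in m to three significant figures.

d ≈ 169 m

Rearranging for d: d = [D / (0.138 · 1080^0.29 · 10500^0.46 · 1.24^-0.24)]^(1/0.78).
D = 3840 m.
1080^0.29 = 7.580
10500^0.46 = 70.75
1.24^-0.24 = 0.9497
Denominator = 0.138 × 7.580 × 70.75 × 0.9497 = 70.28
D / 70.28 = 3840 / 70.28 = 54.64
d = 54.64^(1/0.78) = 54.64^1.2821 = 168.9 m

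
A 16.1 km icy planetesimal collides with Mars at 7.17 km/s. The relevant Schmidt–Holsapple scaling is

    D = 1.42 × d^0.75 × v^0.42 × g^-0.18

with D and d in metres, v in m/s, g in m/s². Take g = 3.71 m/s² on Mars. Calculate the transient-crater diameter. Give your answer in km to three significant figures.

In SI units: d = 16100 m, v = 7170 m/s.
d^0.75 = 16100^0.75 = 1429
v^0.42 = 7170^0.42 = 41.62
g^-0.18 = 3.71^-0.18 = 0.7898
D = 1.42 × 1429 × 41.62 × 0.7898 = 66702 m
   = 66.70 km

D ≈ 66.7 km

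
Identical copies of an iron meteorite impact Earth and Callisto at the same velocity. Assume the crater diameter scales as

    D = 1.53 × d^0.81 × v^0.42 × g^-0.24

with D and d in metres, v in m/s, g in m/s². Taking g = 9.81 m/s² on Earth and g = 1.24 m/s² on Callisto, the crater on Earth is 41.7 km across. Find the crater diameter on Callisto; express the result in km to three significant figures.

All impactor-dependent factors cancel in the ratio, leaving D_Callisto/D_Earth = (g_Callisto/g_Earth)^-0.24.
(1.24/9.81)^-0.24 = 0.1264^-0.24 = 1.643
D_Callisto = 1.643 × 41.7 km = 68.5 km

D ≈ 68.5 km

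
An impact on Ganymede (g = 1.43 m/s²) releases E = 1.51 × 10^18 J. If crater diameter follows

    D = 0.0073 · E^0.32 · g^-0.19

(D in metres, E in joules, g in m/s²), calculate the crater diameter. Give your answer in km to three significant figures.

E^0.32 = (1.51 × 10^18)^0.32 = 6.566 × 10^5
g^-0.19 = 1.43^-0.19 = 0.9343
D = 0.0073 × 6.566 × 10^5 × 0.9343 = 4478 m
   = 4.478 km

D ≈ 4.48 km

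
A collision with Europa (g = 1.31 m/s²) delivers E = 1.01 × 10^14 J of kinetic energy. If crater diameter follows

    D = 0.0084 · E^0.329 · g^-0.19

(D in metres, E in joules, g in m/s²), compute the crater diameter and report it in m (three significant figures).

D ≈ 323 m

E^0.329 = (1.01 × 10^14)^0.329 = 4.050 × 10^4
g^-0.19 = 1.31^-0.19 = 0.9500
D = 0.0084 × 4.050 × 10^4 × 0.9500 = 323.2 m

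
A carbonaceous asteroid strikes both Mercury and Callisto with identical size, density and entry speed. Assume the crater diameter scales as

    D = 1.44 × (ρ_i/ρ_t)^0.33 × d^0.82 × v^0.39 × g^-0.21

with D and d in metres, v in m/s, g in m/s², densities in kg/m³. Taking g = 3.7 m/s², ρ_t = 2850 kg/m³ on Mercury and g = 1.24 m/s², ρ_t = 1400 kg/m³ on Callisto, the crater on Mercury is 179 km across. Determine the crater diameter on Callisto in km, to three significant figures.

The impactor-only factors (d, v, ρ_i) cancel in the ratio, leaving D_Callisto/D_Mercury = (g_Callisto/g_Mercury)^-0.21 · (ρ_t,Mercury/ρ_t,Callisto)^0.33.
(1.24/3.7)^-0.21 = 0.3351^-0.21 = 1.258
(2850/1400)^0.33 = 2.036^0.33 = 1.264
Ratio = 1.258 × 1.264 = 1.590
D_Callisto = 1.590 × 179 km = 285 km

D ≈ 285 km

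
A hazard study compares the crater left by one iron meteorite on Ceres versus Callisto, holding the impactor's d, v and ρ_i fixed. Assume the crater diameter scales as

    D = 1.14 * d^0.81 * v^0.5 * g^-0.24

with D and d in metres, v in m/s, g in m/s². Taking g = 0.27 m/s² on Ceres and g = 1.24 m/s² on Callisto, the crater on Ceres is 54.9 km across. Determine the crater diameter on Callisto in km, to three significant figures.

All impactor-dependent factors cancel in the ratio, leaving D_Callisto/D_Ceres = (g_Callisto/g_Ceres)^-0.24.
(1.24/0.27)^-0.24 = 4.593^-0.24 = 0.6936
D_Callisto = 0.6936 × 54.9 km = 38.1 km

D ≈ 38.1 km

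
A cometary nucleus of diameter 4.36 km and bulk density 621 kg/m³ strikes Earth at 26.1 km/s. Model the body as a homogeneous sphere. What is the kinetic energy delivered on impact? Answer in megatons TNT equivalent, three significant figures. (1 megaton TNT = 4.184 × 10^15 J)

E ≈ 2.19 × 10^6 Mt TNT

d = 4360 m; v = 26100 m/s.
Mass m = (π/6) ρ d³ = (π/6) × 621 × (4360)³ = 2.695 × 10^13 kg
E = ½ m v² = 0.5 × 2.695 × 10^13 × (26100)² = 9.179 × 10^21 J
   = 9.179 × 10^21 / 4.184×10^15 = 2.194 × 10^6 Mt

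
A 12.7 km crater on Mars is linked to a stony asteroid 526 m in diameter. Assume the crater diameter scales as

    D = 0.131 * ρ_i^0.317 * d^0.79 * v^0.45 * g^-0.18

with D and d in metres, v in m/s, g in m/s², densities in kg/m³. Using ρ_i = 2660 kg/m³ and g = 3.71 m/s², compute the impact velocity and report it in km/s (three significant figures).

Rearranging for v: v = [D / (0.131 · 2660^0.317 · 526^0.79 · 3.71^-0.18)]^(1/0.45).
D = 12700 m.
2660^0.317 = 12.18
526^0.79 = 141.1
3.71^-0.18 = 0.7898
Denominator = 0.131 × 12.18 × 141.1 × 0.7898 = 177.8
D / 177.8 = 12700 / 177.8 = 71.43
v = 71.43^(1/0.45) = 71.43^2.2222 = 13173 m/s

v ≈ 13.2 km/s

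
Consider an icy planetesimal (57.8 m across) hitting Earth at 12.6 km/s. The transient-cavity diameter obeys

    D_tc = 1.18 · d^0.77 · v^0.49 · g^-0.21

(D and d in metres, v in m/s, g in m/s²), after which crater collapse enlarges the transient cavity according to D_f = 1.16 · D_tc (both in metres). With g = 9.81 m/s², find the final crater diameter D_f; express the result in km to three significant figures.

D_f ≈ 1.97 km

v = 12600 m/s.
d^0.77 = 57.8^0.77 = 22.73
v^0.49 = 12600^0.49 = 102.1
g^-0.21 = 9.81^-0.21 = 0.6191
D_tc = 1.18 × 22.73 × 102.1 × 0.6191 = 1695 m
D_f = 1.16 × 1695 = 1966 m
     = 1.966 km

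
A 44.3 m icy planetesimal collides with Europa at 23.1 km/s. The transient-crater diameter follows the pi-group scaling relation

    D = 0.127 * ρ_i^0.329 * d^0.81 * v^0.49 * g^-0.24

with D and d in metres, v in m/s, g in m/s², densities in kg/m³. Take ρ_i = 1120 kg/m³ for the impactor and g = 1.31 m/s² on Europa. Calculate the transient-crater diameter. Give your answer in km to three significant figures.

D ≈ 3.55 km

In SI units: v = 23100 m/s.
ρ_i^0.329 = 1120^0.329 = 10.07
d^0.81 = 44.3^0.81 = 21.56
v^0.49 = 23100^0.49 = 137.5
g^-0.24 = 1.31^-0.24 = 0.9372
D = 0.127 × 10.07 × 21.56 × 137.5 × 0.9372 = 3553 m
   = 3.553 km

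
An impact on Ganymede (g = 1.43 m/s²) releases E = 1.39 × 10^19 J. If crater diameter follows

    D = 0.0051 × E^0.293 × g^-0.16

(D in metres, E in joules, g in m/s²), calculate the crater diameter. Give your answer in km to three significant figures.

E^0.293 = (1.39 × 10^19)^0.293 = 4.064 × 10^5
g^-0.16 = 1.43^-0.16 = 0.9444
D = 0.0051 × 4.064 × 10^5 × 0.9444 = 1957 m
   = 1.957 km

D ≈ 1.96 km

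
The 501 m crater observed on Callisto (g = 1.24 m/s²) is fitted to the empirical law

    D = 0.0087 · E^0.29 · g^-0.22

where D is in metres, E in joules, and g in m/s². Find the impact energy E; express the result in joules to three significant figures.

Rearranging: E = [D / (0.0087 · g^-0.22)]^(1/0.29).
g^-0.22 = 1.24^-0.22 = 0.9538
D / (0.0087 × 0.9538) = 501 / (8.298 × 10^-3) = 6.038 × 10^4
E = (6.038 × 10^4)^3.4483 = 3.062 × 10^16 J

E ≈ 3.06 × 10^16 J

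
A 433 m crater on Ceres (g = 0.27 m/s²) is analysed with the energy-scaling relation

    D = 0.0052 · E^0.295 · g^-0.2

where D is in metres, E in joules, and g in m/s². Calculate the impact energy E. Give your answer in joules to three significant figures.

Rearranging: E = [D / (0.0052 · g^-0.2)]^(1/0.295).
g^-0.2 = 0.27^-0.2 = 1.299
D / (0.0052 × 1.299) = 433 / (6.755 × 10^-3) = 6.410 × 10^4
E = (6.410 × 10^4)^3.3898 = 1.969 × 10^16 J

E ≈ 1.97 × 10^16 J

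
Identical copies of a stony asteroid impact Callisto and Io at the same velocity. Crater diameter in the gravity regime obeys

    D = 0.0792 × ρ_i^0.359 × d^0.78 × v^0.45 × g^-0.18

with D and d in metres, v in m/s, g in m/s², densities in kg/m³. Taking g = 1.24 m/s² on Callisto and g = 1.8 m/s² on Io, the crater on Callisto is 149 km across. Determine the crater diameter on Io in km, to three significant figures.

D ≈ 139 km

All impactor-dependent factors cancel in the ratio, leaving D_Io/D_Callisto = (g_Io/g_Callisto)^-0.18.
(1.8/1.24)^-0.18 = 1.452^-0.18 = 0.9351
D_Io = 0.9351 × 149 km = 139 km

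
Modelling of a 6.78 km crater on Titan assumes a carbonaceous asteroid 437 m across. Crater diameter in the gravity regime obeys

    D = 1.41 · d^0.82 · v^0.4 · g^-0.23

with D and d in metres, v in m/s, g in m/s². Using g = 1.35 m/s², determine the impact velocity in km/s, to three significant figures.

Rearranging for v: v = [D / (1.41 · 437^0.82 · 1.35^-0.23)]^(1/0.4).
D = 6780 m.
437^0.82 = 146.3
1.35^-0.23 = 0.9333
Denominator = 1.41 × 146.3 × 0.9333 = 192.5
D / 192.5 = 6780 / 192.5 = 35.22
v = 35.22^(1/0.4) = 35.22^2.5 = 7362 m/s

v ≈ 7.36 km/s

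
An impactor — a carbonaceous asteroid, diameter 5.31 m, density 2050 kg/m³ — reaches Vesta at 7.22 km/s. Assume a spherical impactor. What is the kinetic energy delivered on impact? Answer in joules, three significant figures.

v = 7220 m/s.
Mass m = (π/6) ρ d³ = (π/6) × 2050 × (5.31)³ = 1.607 × 10^5 kg
E = ½ m v² = 0.5 × 1.607 × 10^5 × (7220)² = 4.189 × 10^12 J

E ≈ 4.19 × 10^12 J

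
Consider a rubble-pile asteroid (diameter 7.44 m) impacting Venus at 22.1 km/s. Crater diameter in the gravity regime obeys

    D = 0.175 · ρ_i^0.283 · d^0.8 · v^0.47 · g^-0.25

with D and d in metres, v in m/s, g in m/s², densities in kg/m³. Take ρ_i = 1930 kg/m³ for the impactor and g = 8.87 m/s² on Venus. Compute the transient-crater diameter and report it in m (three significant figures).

D ≈ 473 m

In SI units: v = 22100 m/s.
ρ_i^0.283 = 1930^0.283 = 8.508
d^0.8 = 7.44^0.8 = 4.980
v^0.47 = 22100^0.47 = 110.1
g^-0.25 = 8.87^-0.25 = 0.5795
D = 0.175 × 8.508 × 4.980 × 110.1 × 0.5795 = 473.1 m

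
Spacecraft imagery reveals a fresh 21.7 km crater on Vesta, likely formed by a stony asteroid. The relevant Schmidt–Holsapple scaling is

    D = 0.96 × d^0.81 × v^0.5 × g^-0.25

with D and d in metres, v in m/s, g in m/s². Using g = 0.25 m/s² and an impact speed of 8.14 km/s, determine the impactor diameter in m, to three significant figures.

Rearranging for d: d = [D / (0.96 · 8140^0.5 · 0.25^-0.25)]^(1/0.81).
D = 21700 m.
8140^0.5 = 90.22
0.25^-0.25 = 1.414
Denominator = 0.96 × 90.22 × 1.414 = 122.5
D / 122.5 = 21700 / 122.5 = 177.1
d = 177.1^(1/0.81) = 177.1^1.2346 = 596.6 m

d ≈ 597 m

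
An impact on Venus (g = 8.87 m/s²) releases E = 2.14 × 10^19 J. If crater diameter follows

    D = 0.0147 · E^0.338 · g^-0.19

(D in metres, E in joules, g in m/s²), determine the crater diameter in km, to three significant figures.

D ≈ 33.2 km

E^0.338 = (2.14 × 10^19)^0.338 = 3.417 × 10^6
g^-0.19 = 8.87^-0.19 = 0.6605
D = 0.0147 × 3.417 × 10^6 × 0.6605 = 33177 m
   = 33.18 km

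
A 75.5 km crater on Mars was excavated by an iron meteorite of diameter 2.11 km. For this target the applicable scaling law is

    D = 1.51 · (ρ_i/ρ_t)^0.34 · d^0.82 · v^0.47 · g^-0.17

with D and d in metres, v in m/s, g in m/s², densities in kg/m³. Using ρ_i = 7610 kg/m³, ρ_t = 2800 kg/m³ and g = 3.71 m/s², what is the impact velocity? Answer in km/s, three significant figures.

Rearranging for v: v = [D / (1.51 · (7610/2800)^0.34 · 2110^0.82 · 3.71^-0.17)]^(1/0.47).
D = 75500 m.
(7610/2800)^0.34 = 1.405
2110^0.82 = 532.0
3.71^-0.17 = 0.8002
Denominator = 1.51 × 1.405 × 532.0 × 0.8002 = 903.2
D / 903.2 = 75500 / 903.2 = 83.59
v = 83.59^(1/0.47) = 83.59^2.1277 = 12296 m/s

v ≈ 12.3 km/s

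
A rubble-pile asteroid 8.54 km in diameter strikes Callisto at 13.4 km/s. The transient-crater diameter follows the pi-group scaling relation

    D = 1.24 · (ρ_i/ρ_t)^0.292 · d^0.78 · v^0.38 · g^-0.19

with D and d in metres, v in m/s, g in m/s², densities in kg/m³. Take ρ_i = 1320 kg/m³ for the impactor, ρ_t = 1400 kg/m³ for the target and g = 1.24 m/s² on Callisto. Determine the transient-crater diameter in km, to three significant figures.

D ≈ 50.5 km

In SI units: d = 8540 m, v = 13400 m/s.
(ρ_i/ρ_t)^0.292 = (1320/1400)^0.292 = 0.9830
d^0.78 = 8540^0.78 = 1166
v^0.38 = 13400^0.38 = 37.01
g^-0.19 = 1.24^-0.19 = 0.9600
D = 1.24 × 0.9830 × 1166 × 37.01 × 0.9600 = 50497 m
   = 50.50 km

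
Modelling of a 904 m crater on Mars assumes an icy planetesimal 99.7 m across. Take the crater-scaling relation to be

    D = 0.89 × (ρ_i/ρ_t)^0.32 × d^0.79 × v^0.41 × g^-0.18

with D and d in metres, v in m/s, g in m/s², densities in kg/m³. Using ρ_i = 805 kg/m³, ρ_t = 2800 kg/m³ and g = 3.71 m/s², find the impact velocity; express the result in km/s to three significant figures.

Rearranging for v: v = [D / (0.89 · (805/2800)^0.32 · 99.7^0.79 · 3.71^-0.18)]^(1/0.41).
(805/2800)^0.32 = 0.6711
99.7^0.79 = 37.93
3.71^-0.18 = 0.7898
Denominator = 0.89 × 0.6711 × 37.93 × 0.7898 = 17.89
D / 17.89 = 904 / 17.89 = 50.53
v = 50.53^(1/0.41) = 50.53^2.439 = 14288 m/s

v ≈ 14.3 km/s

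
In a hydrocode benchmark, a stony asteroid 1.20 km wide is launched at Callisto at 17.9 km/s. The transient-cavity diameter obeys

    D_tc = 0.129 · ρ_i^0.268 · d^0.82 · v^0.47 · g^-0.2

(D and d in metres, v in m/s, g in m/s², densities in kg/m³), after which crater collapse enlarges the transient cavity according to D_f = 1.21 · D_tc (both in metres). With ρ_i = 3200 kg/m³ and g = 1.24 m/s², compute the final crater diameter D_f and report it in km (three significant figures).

In SI: d = 1200 m, v = 17900 m/s.
ρ_i^0.268 = 3200^0.268 = 8.697
d^0.82 = 1200^0.82 = 334.9
v^0.47 = 17900^0.47 = 99.73
g^-0.2 = 1.24^-0.2 = 0.9579
D_tc = 0.129 × 8.697 × 334.9 × 99.73 × 0.9579 = 35890 m
D_f = 1.21 × 35890 = 43427 m
     = 43.43 km

D_f ≈ 43.4 km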